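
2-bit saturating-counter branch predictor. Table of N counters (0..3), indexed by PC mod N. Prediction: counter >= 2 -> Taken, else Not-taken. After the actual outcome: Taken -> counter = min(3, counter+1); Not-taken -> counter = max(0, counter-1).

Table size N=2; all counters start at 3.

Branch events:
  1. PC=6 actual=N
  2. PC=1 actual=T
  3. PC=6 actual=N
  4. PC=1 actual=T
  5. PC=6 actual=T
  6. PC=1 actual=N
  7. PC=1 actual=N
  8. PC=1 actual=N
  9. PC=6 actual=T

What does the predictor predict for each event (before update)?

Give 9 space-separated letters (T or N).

Ev 1: PC=6 idx=0 pred=T actual=N -> ctr[0]=2
Ev 2: PC=1 idx=1 pred=T actual=T -> ctr[1]=3
Ev 3: PC=6 idx=0 pred=T actual=N -> ctr[0]=1
Ev 4: PC=1 idx=1 pred=T actual=T -> ctr[1]=3
Ev 5: PC=6 idx=0 pred=N actual=T -> ctr[0]=2
Ev 6: PC=1 idx=1 pred=T actual=N -> ctr[1]=2
Ev 7: PC=1 idx=1 pred=T actual=N -> ctr[1]=1
Ev 8: PC=1 idx=1 pred=N actual=N -> ctr[1]=0
Ev 9: PC=6 idx=0 pred=T actual=T -> ctr[0]=3

Answer: T T T T N T T N T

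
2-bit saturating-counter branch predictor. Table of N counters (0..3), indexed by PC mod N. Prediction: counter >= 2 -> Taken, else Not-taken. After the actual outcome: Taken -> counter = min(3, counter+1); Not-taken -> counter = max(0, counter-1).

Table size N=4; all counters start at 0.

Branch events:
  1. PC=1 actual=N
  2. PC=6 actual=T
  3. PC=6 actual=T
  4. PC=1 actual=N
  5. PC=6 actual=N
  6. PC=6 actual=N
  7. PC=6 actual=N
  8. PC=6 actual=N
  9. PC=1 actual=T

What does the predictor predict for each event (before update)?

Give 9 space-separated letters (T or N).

Ev 1: PC=1 idx=1 pred=N actual=N -> ctr[1]=0
Ev 2: PC=6 idx=2 pred=N actual=T -> ctr[2]=1
Ev 3: PC=6 idx=2 pred=N actual=T -> ctr[2]=2
Ev 4: PC=1 idx=1 pred=N actual=N -> ctr[1]=0
Ev 5: PC=6 idx=2 pred=T actual=N -> ctr[2]=1
Ev 6: PC=6 idx=2 pred=N actual=N -> ctr[2]=0
Ev 7: PC=6 idx=2 pred=N actual=N -> ctr[2]=0
Ev 8: PC=6 idx=2 pred=N actual=N -> ctr[2]=0
Ev 9: PC=1 idx=1 pred=N actual=T -> ctr[1]=1

Answer: N N N N T N N N N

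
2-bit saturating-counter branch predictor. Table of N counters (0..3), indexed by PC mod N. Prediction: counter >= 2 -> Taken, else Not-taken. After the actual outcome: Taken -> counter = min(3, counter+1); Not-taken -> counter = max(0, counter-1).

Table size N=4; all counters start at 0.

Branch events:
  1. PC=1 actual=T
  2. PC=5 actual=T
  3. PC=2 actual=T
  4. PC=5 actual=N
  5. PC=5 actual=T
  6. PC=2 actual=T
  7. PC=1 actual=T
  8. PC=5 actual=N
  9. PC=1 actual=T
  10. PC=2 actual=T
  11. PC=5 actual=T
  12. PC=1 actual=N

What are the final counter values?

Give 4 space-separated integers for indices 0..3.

Answer: 0 2 3 0

Derivation:
Ev 1: PC=1 idx=1 pred=N actual=T -> ctr[1]=1
Ev 2: PC=5 idx=1 pred=N actual=T -> ctr[1]=2
Ev 3: PC=2 idx=2 pred=N actual=T -> ctr[2]=1
Ev 4: PC=5 idx=1 pred=T actual=N -> ctr[1]=1
Ev 5: PC=5 idx=1 pred=N actual=T -> ctr[1]=2
Ev 6: PC=2 idx=2 pred=N actual=T -> ctr[2]=2
Ev 7: PC=1 idx=1 pred=T actual=T -> ctr[1]=3
Ev 8: PC=5 idx=1 pred=T actual=N -> ctr[1]=2
Ev 9: PC=1 idx=1 pred=T actual=T -> ctr[1]=3
Ev 10: PC=2 idx=2 pred=T actual=T -> ctr[2]=3
Ev 11: PC=5 idx=1 pred=T actual=T -> ctr[1]=3
Ev 12: PC=1 idx=1 pred=T actual=N -> ctr[1]=2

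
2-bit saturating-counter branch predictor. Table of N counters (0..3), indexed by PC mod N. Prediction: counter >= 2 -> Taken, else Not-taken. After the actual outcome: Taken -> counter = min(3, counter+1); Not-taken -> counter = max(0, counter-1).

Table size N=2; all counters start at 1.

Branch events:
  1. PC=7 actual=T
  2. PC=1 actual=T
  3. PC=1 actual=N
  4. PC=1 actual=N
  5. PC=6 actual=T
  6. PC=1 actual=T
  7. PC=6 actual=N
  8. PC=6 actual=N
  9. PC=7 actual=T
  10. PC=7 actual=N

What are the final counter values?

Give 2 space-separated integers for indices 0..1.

Ev 1: PC=7 idx=1 pred=N actual=T -> ctr[1]=2
Ev 2: PC=1 idx=1 pred=T actual=T -> ctr[1]=3
Ev 3: PC=1 idx=1 pred=T actual=N -> ctr[1]=2
Ev 4: PC=1 idx=1 pred=T actual=N -> ctr[1]=1
Ev 5: PC=6 idx=0 pred=N actual=T -> ctr[0]=2
Ev 6: PC=1 idx=1 pred=N actual=T -> ctr[1]=2
Ev 7: PC=6 idx=0 pred=T actual=N -> ctr[0]=1
Ev 8: PC=6 idx=0 pred=N actual=N -> ctr[0]=0
Ev 9: PC=7 idx=1 pred=T actual=T -> ctr[1]=3
Ev 10: PC=7 idx=1 pred=T actual=N -> ctr[1]=2

Answer: 0 2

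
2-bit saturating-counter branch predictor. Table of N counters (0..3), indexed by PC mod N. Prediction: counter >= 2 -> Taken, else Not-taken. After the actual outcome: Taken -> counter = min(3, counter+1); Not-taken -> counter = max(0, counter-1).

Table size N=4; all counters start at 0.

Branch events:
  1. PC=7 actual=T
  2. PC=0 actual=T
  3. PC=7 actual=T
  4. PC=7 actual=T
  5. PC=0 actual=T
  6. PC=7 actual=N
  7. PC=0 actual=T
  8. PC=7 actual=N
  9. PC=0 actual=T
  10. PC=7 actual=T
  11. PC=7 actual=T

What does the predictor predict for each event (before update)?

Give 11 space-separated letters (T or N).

Answer: N N N T N T T T T N T

Derivation:
Ev 1: PC=7 idx=3 pred=N actual=T -> ctr[3]=1
Ev 2: PC=0 idx=0 pred=N actual=T -> ctr[0]=1
Ev 3: PC=7 idx=3 pred=N actual=T -> ctr[3]=2
Ev 4: PC=7 idx=3 pred=T actual=T -> ctr[3]=3
Ev 5: PC=0 idx=0 pred=N actual=T -> ctr[0]=2
Ev 6: PC=7 idx=3 pred=T actual=N -> ctr[3]=2
Ev 7: PC=0 idx=0 pred=T actual=T -> ctr[0]=3
Ev 8: PC=7 idx=3 pred=T actual=N -> ctr[3]=1
Ev 9: PC=0 idx=0 pred=T actual=T -> ctr[0]=3
Ev 10: PC=7 idx=3 pred=N actual=T -> ctr[3]=2
Ev 11: PC=7 idx=3 pred=T actual=T -> ctr[3]=3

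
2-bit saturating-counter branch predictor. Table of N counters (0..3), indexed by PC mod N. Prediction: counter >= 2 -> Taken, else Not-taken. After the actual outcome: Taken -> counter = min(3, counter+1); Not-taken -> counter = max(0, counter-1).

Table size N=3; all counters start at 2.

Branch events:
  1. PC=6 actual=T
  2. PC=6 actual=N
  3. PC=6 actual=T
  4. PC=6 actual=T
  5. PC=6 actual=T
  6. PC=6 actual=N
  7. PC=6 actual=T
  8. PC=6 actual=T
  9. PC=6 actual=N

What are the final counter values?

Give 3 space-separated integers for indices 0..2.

Answer: 2 2 2

Derivation:
Ev 1: PC=6 idx=0 pred=T actual=T -> ctr[0]=3
Ev 2: PC=6 idx=0 pred=T actual=N -> ctr[0]=2
Ev 3: PC=6 idx=0 pred=T actual=T -> ctr[0]=3
Ev 4: PC=6 idx=0 pred=T actual=T -> ctr[0]=3
Ev 5: PC=6 idx=0 pred=T actual=T -> ctr[0]=3
Ev 6: PC=6 idx=0 pred=T actual=N -> ctr[0]=2
Ev 7: PC=6 idx=0 pred=T actual=T -> ctr[0]=3
Ev 8: PC=6 idx=0 pred=T actual=T -> ctr[0]=3
Ev 9: PC=6 idx=0 pred=T actual=N -> ctr[0]=2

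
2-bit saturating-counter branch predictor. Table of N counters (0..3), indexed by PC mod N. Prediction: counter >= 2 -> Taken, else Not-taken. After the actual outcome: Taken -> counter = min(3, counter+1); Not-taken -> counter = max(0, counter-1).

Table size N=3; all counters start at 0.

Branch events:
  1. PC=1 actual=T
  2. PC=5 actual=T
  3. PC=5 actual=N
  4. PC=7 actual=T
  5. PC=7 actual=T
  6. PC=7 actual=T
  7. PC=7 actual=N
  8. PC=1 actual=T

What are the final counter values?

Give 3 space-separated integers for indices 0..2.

Ev 1: PC=1 idx=1 pred=N actual=T -> ctr[1]=1
Ev 2: PC=5 idx=2 pred=N actual=T -> ctr[2]=1
Ev 3: PC=5 idx=2 pred=N actual=N -> ctr[2]=0
Ev 4: PC=7 idx=1 pred=N actual=T -> ctr[1]=2
Ev 5: PC=7 idx=1 pred=T actual=T -> ctr[1]=3
Ev 6: PC=7 idx=1 pred=T actual=T -> ctr[1]=3
Ev 7: PC=7 idx=1 pred=T actual=N -> ctr[1]=2
Ev 8: PC=1 idx=1 pred=T actual=T -> ctr[1]=3

Answer: 0 3 0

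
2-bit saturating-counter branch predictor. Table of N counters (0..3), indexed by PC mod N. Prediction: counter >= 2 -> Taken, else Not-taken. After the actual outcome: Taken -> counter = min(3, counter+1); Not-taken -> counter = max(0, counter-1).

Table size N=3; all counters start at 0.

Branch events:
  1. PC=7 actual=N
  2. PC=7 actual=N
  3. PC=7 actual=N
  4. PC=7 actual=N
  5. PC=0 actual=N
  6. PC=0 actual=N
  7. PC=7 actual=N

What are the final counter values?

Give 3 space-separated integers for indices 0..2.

Ev 1: PC=7 idx=1 pred=N actual=N -> ctr[1]=0
Ev 2: PC=7 idx=1 pred=N actual=N -> ctr[1]=0
Ev 3: PC=7 idx=1 pred=N actual=N -> ctr[1]=0
Ev 4: PC=7 idx=1 pred=N actual=N -> ctr[1]=0
Ev 5: PC=0 idx=0 pred=N actual=N -> ctr[0]=0
Ev 6: PC=0 idx=0 pred=N actual=N -> ctr[0]=0
Ev 7: PC=7 idx=1 pred=N actual=N -> ctr[1]=0

Answer: 0 0 0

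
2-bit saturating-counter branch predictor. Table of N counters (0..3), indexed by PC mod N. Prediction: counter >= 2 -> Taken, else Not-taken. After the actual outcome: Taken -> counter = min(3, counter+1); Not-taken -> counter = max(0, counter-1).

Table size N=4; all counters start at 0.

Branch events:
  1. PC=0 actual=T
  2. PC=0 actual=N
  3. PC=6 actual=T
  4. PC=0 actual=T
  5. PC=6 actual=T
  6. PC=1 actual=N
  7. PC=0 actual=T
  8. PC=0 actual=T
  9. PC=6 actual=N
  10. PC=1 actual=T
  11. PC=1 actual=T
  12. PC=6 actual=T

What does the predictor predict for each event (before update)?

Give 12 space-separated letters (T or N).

Ev 1: PC=0 idx=0 pred=N actual=T -> ctr[0]=1
Ev 2: PC=0 idx=0 pred=N actual=N -> ctr[0]=0
Ev 3: PC=6 idx=2 pred=N actual=T -> ctr[2]=1
Ev 4: PC=0 idx=0 pred=N actual=T -> ctr[0]=1
Ev 5: PC=6 idx=2 pred=N actual=T -> ctr[2]=2
Ev 6: PC=1 idx=1 pred=N actual=N -> ctr[1]=0
Ev 7: PC=0 idx=0 pred=N actual=T -> ctr[0]=2
Ev 8: PC=0 idx=0 pred=T actual=T -> ctr[0]=3
Ev 9: PC=6 idx=2 pred=T actual=N -> ctr[2]=1
Ev 10: PC=1 idx=1 pred=N actual=T -> ctr[1]=1
Ev 11: PC=1 idx=1 pred=N actual=T -> ctr[1]=2
Ev 12: PC=6 idx=2 pred=N actual=T -> ctr[2]=2

Answer: N N N N N N N T T N N N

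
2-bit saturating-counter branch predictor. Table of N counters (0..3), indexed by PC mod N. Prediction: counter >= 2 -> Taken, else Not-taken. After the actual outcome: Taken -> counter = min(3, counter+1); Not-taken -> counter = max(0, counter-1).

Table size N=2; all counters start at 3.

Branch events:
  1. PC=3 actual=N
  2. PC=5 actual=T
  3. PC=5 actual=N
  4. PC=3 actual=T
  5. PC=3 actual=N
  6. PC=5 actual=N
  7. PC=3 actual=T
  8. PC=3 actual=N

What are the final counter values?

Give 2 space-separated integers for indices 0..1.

Answer: 3 1

Derivation:
Ev 1: PC=3 idx=1 pred=T actual=N -> ctr[1]=2
Ev 2: PC=5 idx=1 pred=T actual=T -> ctr[1]=3
Ev 3: PC=5 idx=1 pred=T actual=N -> ctr[1]=2
Ev 4: PC=3 idx=1 pred=T actual=T -> ctr[1]=3
Ev 5: PC=3 idx=1 pred=T actual=N -> ctr[1]=2
Ev 6: PC=5 idx=1 pred=T actual=N -> ctr[1]=1
Ev 7: PC=3 idx=1 pred=N actual=T -> ctr[1]=2
Ev 8: PC=3 idx=1 pred=T actual=N -> ctr[1]=1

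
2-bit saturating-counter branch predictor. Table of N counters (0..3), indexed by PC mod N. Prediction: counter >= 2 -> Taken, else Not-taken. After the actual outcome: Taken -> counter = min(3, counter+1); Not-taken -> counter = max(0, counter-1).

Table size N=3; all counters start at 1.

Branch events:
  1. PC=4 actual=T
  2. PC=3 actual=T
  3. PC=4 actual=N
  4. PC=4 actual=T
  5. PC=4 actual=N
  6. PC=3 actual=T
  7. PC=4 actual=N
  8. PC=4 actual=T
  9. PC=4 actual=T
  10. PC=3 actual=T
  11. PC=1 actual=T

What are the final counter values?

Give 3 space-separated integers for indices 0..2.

Answer: 3 3 1

Derivation:
Ev 1: PC=4 idx=1 pred=N actual=T -> ctr[1]=2
Ev 2: PC=3 idx=0 pred=N actual=T -> ctr[0]=2
Ev 3: PC=4 idx=1 pred=T actual=N -> ctr[1]=1
Ev 4: PC=4 idx=1 pred=N actual=T -> ctr[1]=2
Ev 5: PC=4 idx=1 pred=T actual=N -> ctr[1]=1
Ev 6: PC=3 idx=0 pred=T actual=T -> ctr[0]=3
Ev 7: PC=4 idx=1 pred=N actual=N -> ctr[1]=0
Ev 8: PC=4 idx=1 pred=N actual=T -> ctr[1]=1
Ev 9: PC=4 idx=1 pred=N actual=T -> ctr[1]=2
Ev 10: PC=3 idx=0 pred=T actual=T -> ctr[0]=3
Ev 11: PC=1 idx=1 pred=T actual=T -> ctr[1]=3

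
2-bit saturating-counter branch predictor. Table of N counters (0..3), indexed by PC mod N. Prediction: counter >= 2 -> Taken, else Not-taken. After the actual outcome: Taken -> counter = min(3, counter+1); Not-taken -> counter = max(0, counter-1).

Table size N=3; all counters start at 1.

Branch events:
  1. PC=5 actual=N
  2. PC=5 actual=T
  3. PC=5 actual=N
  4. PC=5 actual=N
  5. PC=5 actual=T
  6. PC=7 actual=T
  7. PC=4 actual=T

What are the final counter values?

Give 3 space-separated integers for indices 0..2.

Answer: 1 3 1

Derivation:
Ev 1: PC=5 idx=2 pred=N actual=N -> ctr[2]=0
Ev 2: PC=5 idx=2 pred=N actual=T -> ctr[2]=1
Ev 3: PC=5 idx=2 pred=N actual=N -> ctr[2]=0
Ev 4: PC=5 idx=2 pred=N actual=N -> ctr[2]=0
Ev 5: PC=5 idx=2 pred=N actual=T -> ctr[2]=1
Ev 6: PC=7 idx=1 pred=N actual=T -> ctr[1]=2
Ev 7: PC=4 idx=1 pred=T actual=T -> ctr[1]=3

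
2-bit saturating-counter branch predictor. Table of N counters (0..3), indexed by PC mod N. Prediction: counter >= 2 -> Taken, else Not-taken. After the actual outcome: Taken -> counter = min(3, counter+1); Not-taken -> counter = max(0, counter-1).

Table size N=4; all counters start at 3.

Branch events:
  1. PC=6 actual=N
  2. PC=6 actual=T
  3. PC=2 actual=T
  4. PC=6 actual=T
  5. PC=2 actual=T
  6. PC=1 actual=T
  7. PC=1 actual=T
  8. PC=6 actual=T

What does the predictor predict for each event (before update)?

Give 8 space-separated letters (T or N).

Ev 1: PC=6 idx=2 pred=T actual=N -> ctr[2]=2
Ev 2: PC=6 idx=2 pred=T actual=T -> ctr[2]=3
Ev 3: PC=2 idx=2 pred=T actual=T -> ctr[2]=3
Ev 4: PC=6 idx=2 pred=T actual=T -> ctr[2]=3
Ev 5: PC=2 idx=2 pred=T actual=T -> ctr[2]=3
Ev 6: PC=1 idx=1 pred=T actual=T -> ctr[1]=3
Ev 7: PC=1 idx=1 pred=T actual=T -> ctr[1]=3
Ev 8: PC=6 idx=2 pred=T actual=T -> ctr[2]=3

Answer: T T T T T T T T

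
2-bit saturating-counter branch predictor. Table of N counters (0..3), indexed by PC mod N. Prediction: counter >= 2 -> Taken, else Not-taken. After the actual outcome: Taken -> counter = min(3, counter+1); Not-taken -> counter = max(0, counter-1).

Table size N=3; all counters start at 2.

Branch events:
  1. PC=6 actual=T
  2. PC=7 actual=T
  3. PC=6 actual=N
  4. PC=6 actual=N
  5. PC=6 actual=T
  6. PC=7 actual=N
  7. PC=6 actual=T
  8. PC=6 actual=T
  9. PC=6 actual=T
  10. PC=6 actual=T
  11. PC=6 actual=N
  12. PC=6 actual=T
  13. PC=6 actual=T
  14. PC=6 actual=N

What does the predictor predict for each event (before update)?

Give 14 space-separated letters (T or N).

Answer: T T T T N T T T T T T T T T

Derivation:
Ev 1: PC=6 idx=0 pred=T actual=T -> ctr[0]=3
Ev 2: PC=7 idx=1 pred=T actual=T -> ctr[1]=3
Ev 3: PC=6 idx=0 pred=T actual=N -> ctr[0]=2
Ev 4: PC=6 idx=0 pred=T actual=N -> ctr[0]=1
Ev 5: PC=6 idx=0 pred=N actual=T -> ctr[0]=2
Ev 6: PC=7 idx=1 pred=T actual=N -> ctr[1]=2
Ev 7: PC=6 idx=0 pred=T actual=T -> ctr[0]=3
Ev 8: PC=6 idx=0 pred=T actual=T -> ctr[0]=3
Ev 9: PC=6 idx=0 pred=T actual=T -> ctr[0]=3
Ev 10: PC=6 idx=0 pred=T actual=T -> ctr[0]=3
Ev 11: PC=6 idx=0 pred=T actual=N -> ctr[0]=2
Ev 12: PC=6 idx=0 pred=T actual=T -> ctr[0]=3
Ev 13: PC=6 idx=0 pred=T actual=T -> ctr[0]=3
Ev 14: PC=6 idx=0 pred=T actual=N -> ctr[0]=2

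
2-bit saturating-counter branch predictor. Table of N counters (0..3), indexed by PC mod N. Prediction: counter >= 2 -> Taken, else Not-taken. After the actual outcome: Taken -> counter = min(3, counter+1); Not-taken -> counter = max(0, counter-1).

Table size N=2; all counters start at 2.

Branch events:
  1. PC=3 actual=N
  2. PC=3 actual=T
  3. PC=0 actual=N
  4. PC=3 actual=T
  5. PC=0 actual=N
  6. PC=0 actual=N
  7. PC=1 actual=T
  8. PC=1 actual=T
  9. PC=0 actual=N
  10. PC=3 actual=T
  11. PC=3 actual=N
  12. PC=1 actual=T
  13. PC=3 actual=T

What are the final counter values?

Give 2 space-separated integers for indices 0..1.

Answer: 0 3

Derivation:
Ev 1: PC=3 idx=1 pred=T actual=N -> ctr[1]=1
Ev 2: PC=3 idx=1 pred=N actual=T -> ctr[1]=2
Ev 3: PC=0 idx=0 pred=T actual=N -> ctr[0]=1
Ev 4: PC=3 idx=1 pred=T actual=T -> ctr[1]=3
Ev 5: PC=0 idx=0 pred=N actual=N -> ctr[0]=0
Ev 6: PC=0 idx=0 pred=N actual=N -> ctr[0]=0
Ev 7: PC=1 idx=1 pred=T actual=T -> ctr[1]=3
Ev 8: PC=1 idx=1 pred=T actual=T -> ctr[1]=3
Ev 9: PC=0 idx=0 pred=N actual=N -> ctr[0]=0
Ev 10: PC=3 idx=1 pred=T actual=T -> ctr[1]=3
Ev 11: PC=3 idx=1 pred=T actual=N -> ctr[1]=2
Ev 12: PC=1 idx=1 pred=T actual=T -> ctr[1]=3
Ev 13: PC=3 idx=1 pred=T actual=T -> ctr[1]=3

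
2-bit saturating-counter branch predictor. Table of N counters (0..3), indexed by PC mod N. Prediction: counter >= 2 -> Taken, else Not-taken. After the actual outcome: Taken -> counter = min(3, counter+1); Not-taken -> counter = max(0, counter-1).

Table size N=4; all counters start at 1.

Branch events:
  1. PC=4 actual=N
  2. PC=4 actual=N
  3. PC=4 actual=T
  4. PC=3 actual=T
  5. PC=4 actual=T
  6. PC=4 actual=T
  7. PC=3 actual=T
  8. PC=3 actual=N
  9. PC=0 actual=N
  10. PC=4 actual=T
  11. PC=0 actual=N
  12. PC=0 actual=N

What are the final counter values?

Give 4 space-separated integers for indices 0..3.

Ev 1: PC=4 idx=0 pred=N actual=N -> ctr[0]=0
Ev 2: PC=4 idx=0 pred=N actual=N -> ctr[0]=0
Ev 3: PC=4 idx=0 pred=N actual=T -> ctr[0]=1
Ev 4: PC=3 idx=3 pred=N actual=T -> ctr[3]=2
Ev 5: PC=4 idx=0 pred=N actual=T -> ctr[0]=2
Ev 6: PC=4 idx=0 pred=T actual=T -> ctr[0]=3
Ev 7: PC=3 idx=3 pred=T actual=T -> ctr[3]=3
Ev 8: PC=3 idx=3 pred=T actual=N -> ctr[3]=2
Ev 9: PC=0 idx=0 pred=T actual=N -> ctr[0]=2
Ev 10: PC=4 idx=0 pred=T actual=T -> ctr[0]=3
Ev 11: PC=0 idx=0 pred=T actual=N -> ctr[0]=2
Ev 12: PC=0 idx=0 pred=T actual=N -> ctr[0]=1

Answer: 1 1 1 2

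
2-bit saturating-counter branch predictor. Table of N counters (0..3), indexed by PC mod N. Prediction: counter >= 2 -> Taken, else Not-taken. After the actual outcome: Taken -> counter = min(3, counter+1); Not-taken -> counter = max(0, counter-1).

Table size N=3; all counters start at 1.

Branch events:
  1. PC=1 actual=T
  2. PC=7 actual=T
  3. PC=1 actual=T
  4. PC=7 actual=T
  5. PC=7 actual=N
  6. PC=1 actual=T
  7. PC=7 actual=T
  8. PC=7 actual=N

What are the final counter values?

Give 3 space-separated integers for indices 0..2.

Ev 1: PC=1 idx=1 pred=N actual=T -> ctr[1]=2
Ev 2: PC=7 idx=1 pred=T actual=T -> ctr[1]=3
Ev 3: PC=1 idx=1 pred=T actual=T -> ctr[1]=3
Ev 4: PC=7 idx=1 pred=T actual=T -> ctr[1]=3
Ev 5: PC=7 idx=1 pred=T actual=N -> ctr[1]=2
Ev 6: PC=1 idx=1 pred=T actual=T -> ctr[1]=3
Ev 7: PC=7 idx=1 pred=T actual=T -> ctr[1]=3
Ev 8: PC=7 idx=1 pred=T actual=N -> ctr[1]=2

Answer: 1 2 1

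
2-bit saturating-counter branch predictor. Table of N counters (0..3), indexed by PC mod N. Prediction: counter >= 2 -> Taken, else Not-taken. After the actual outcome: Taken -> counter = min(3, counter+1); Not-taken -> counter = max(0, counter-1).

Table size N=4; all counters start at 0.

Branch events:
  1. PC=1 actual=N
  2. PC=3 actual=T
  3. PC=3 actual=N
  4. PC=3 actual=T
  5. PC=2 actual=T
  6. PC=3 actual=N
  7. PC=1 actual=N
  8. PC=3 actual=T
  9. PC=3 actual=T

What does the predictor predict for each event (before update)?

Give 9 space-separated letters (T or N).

Ev 1: PC=1 idx=1 pred=N actual=N -> ctr[1]=0
Ev 2: PC=3 idx=3 pred=N actual=T -> ctr[3]=1
Ev 3: PC=3 idx=3 pred=N actual=N -> ctr[3]=0
Ev 4: PC=3 idx=3 pred=N actual=T -> ctr[3]=1
Ev 5: PC=2 idx=2 pred=N actual=T -> ctr[2]=1
Ev 6: PC=3 idx=3 pred=N actual=N -> ctr[3]=0
Ev 7: PC=1 idx=1 pred=N actual=N -> ctr[1]=0
Ev 8: PC=3 idx=3 pred=N actual=T -> ctr[3]=1
Ev 9: PC=3 idx=3 pred=N actual=T -> ctr[3]=2

Answer: N N N N N N N N N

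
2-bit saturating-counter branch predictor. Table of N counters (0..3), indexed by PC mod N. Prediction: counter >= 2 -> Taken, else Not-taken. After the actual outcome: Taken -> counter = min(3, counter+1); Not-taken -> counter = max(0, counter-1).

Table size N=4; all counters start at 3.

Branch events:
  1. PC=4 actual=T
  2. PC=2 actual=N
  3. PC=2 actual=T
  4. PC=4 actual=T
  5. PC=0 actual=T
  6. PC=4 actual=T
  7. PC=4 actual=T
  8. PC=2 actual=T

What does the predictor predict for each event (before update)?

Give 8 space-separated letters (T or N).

Answer: T T T T T T T T

Derivation:
Ev 1: PC=4 idx=0 pred=T actual=T -> ctr[0]=3
Ev 2: PC=2 idx=2 pred=T actual=N -> ctr[2]=2
Ev 3: PC=2 idx=2 pred=T actual=T -> ctr[2]=3
Ev 4: PC=4 idx=0 pred=T actual=T -> ctr[0]=3
Ev 5: PC=0 idx=0 pred=T actual=T -> ctr[0]=3
Ev 6: PC=4 idx=0 pred=T actual=T -> ctr[0]=3
Ev 7: PC=4 idx=0 pred=T actual=T -> ctr[0]=3
Ev 8: PC=2 idx=2 pred=T actual=T -> ctr[2]=3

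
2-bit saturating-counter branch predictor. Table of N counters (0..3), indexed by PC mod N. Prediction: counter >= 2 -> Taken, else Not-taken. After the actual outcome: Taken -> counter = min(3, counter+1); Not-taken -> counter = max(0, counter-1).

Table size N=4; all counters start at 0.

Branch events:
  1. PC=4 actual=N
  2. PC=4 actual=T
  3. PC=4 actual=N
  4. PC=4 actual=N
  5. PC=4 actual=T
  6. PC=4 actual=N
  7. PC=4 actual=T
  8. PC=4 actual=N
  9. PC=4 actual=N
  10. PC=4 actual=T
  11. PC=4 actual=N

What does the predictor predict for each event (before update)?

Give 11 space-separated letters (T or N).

Answer: N N N N N N N N N N N

Derivation:
Ev 1: PC=4 idx=0 pred=N actual=N -> ctr[0]=0
Ev 2: PC=4 idx=0 pred=N actual=T -> ctr[0]=1
Ev 3: PC=4 idx=0 pred=N actual=N -> ctr[0]=0
Ev 4: PC=4 idx=0 pred=N actual=N -> ctr[0]=0
Ev 5: PC=4 idx=0 pred=N actual=T -> ctr[0]=1
Ev 6: PC=4 idx=0 pred=N actual=N -> ctr[0]=0
Ev 7: PC=4 idx=0 pred=N actual=T -> ctr[0]=1
Ev 8: PC=4 idx=0 pred=N actual=N -> ctr[0]=0
Ev 9: PC=4 idx=0 pred=N actual=N -> ctr[0]=0
Ev 10: PC=4 idx=0 pred=N actual=T -> ctr[0]=1
Ev 11: PC=4 idx=0 pred=N actual=N -> ctr[0]=0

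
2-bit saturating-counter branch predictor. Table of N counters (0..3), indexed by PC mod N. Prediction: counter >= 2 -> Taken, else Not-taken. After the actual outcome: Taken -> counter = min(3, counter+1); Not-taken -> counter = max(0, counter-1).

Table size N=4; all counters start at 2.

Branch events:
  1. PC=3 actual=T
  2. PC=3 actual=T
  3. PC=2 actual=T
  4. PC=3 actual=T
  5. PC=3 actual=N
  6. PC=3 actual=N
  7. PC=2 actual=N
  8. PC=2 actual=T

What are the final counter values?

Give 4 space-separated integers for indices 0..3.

Ev 1: PC=3 idx=3 pred=T actual=T -> ctr[3]=3
Ev 2: PC=3 idx=3 pred=T actual=T -> ctr[3]=3
Ev 3: PC=2 idx=2 pred=T actual=T -> ctr[2]=3
Ev 4: PC=3 idx=3 pred=T actual=T -> ctr[3]=3
Ev 5: PC=3 idx=3 pred=T actual=N -> ctr[3]=2
Ev 6: PC=3 idx=3 pred=T actual=N -> ctr[3]=1
Ev 7: PC=2 idx=2 pred=T actual=N -> ctr[2]=2
Ev 8: PC=2 idx=2 pred=T actual=T -> ctr[2]=3

Answer: 2 2 3 1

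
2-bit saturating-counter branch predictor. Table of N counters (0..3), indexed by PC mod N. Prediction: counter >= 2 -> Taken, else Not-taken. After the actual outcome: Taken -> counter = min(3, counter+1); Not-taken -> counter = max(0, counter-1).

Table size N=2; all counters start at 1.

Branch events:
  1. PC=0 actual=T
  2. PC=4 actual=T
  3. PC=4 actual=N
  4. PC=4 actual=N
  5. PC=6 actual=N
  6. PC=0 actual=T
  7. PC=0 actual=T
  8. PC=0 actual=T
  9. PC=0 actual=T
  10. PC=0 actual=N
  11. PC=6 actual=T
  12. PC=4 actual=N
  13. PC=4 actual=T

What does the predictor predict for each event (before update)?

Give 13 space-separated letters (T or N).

Ev 1: PC=0 idx=0 pred=N actual=T -> ctr[0]=2
Ev 2: PC=4 idx=0 pred=T actual=T -> ctr[0]=3
Ev 3: PC=4 idx=0 pred=T actual=N -> ctr[0]=2
Ev 4: PC=4 idx=0 pred=T actual=N -> ctr[0]=1
Ev 5: PC=6 idx=0 pred=N actual=N -> ctr[0]=0
Ev 6: PC=0 idx=0 pred=N actual=T -> ctr[0]=1
Ev 7: PC=0 idx=0 pred=N actual=T -> ctr[0]=2
Ev 8: PC=0 idx=0 pred=T actual=T -> ctr[0]=3
Ev 9: PC=0 idx=0 pred=T actual=T -> ctr[0]=3
Ev 10: PC=0 idx=0 pred=T actual=N -> ctr[0]=2
Ev 11: PC=6 idx=0 pred=T actual=T -> ctr[0]=3
Ev 12: PC=4 idx=0 pred=T actual=N -> ctr[0]=2
Ev 13: PC=4 idx=0 pred=T actual=T -> ctr[0]=3

Answer: N T T T N N N T T T T T T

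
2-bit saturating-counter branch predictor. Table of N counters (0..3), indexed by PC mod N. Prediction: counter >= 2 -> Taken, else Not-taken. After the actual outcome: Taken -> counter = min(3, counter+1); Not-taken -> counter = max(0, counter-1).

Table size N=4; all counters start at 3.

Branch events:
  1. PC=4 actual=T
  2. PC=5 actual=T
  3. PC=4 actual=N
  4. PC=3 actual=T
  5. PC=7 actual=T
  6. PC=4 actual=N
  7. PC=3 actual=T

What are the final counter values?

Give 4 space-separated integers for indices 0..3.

Ev 1: PC=4 idx=0 pred=T actual=T -> ctr[0]=3
Ev 2: PC=5 idx=1 pred=T actual=T -> ctr[1]=3
Ev 3: PC=4 idx=0 pred=T actual=N -> ctr[0]=2
Ev 4: PC=3 idx=3 pred=T actual=T -> ctr[3]=3
Ev 5: PC=7 idx=3 pred=T actual=T -> ctr[3]=3
Ev 6: PC=4 idx=0 pred=T actual=N -> ctr[0]=1
Ev 7: PC=3 idx=3 pred=T actual=T -> ctr[3]=3

Answer: 1 3 3 3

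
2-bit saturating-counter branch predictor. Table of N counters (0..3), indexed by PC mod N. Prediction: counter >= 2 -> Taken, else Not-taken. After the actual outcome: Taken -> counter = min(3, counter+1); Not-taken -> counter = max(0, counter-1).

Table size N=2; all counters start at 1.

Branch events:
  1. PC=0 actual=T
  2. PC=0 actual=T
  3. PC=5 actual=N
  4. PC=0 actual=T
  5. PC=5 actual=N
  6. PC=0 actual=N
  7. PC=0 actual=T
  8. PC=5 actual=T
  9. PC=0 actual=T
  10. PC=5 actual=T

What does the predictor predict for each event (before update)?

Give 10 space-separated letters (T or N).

Answer: N T N T N T T N T N

Derivation:
Ev 1: PC=0 idx=0 pred=N actual=T -> ctr[0]=2
Ev 2: PC=0 idx=0 pred=T actual=T -> ctr[0]=3
Ev 3: PC=5 idx=1 pred=N actual=N -> ctr[1]=0
Ev 4: PC=0 idx=0 pred=T actual=T -> ctr[0]=3
Ev 5: PC=5 idx=1 pred=N actual=N -> ctr[1]=0
Ev 6: PC=0 idx=0 pred=T actual=N -> ctr[0]=2
Ev 7: PC=0 idx=0 pred=T actual=T -> ctr[0]=3
Ev 8: PC=5 idx=1 pred=N actual=T -> ctr[1]=1
Ev 9: PC=0 idx=0 pred=T actual=T -> ctr[0]=3
Ev 10: PC=5 idx=1 pred=N actual=T -> ctr[1]=2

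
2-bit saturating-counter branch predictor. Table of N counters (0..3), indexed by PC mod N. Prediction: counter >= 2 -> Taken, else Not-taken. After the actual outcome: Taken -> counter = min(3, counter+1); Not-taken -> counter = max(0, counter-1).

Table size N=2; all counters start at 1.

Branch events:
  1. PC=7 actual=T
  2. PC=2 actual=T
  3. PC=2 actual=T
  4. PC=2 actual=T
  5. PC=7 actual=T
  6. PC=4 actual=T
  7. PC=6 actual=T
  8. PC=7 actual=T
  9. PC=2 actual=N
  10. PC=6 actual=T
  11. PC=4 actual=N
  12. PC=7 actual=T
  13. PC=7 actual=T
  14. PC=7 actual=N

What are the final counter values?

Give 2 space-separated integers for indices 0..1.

Ev 1: PC=7 idx=1 pred=N actual=T -> ctr[1]=2
Ev 2: PC=2 idx=0 pred=N actual=T -> ctr[0]=2
Ev 3: PC=2 idx=0 pred=T actual=T -> ctr[0]=3
Ev 4: PC=2 idx=0 pred=T actual=T -> ctr[0]=3
Ev 5: PC=7 idx=1 pred=T actual=T -> ctr[1]=3
Ev 6: PC=4 idx=0 pred=T actual=T -> ctr[0]=3
Ev 7: PC=6 idx=0 pred=T actual=T -> ctr[0]=3
Ev 8: PC=7 idx=1 pred=T actual=T -> ctr[1]=3
Ev 9: PC=2 idx=0 pred=T actual=N -> ctr[0]=2
Ev 10: PC=6 idx=0 pred=T actual=T -> ctr[0]=3
Ev 11: PC=4 idx=0 pred=T actual=N -> ctr[0]=2
Ev 12: PC=7 idx=1 pred=T actual=T -> ctr[1]=3
Ev 13: PC=7 idx=1 pred=T actual=T -> ctr[1]=3
Ev 14: PC=7 idx=1 pred=T actual=N -> ctr[1]=2

Answer: 2 2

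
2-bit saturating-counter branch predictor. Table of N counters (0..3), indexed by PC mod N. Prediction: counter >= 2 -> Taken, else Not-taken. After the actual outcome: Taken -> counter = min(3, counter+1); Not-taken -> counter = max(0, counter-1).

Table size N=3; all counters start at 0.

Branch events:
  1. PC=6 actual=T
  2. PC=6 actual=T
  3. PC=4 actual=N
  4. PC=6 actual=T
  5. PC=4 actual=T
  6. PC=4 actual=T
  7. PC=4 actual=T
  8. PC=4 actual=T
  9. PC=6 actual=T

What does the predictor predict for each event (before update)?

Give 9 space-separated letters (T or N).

Ev 1: PC=6 idx=0 pred=N actual=T -> ctr[0]=1
Ev 2: PC=6 idx=0 pred=N actual=T -> ctr[0]=2
Ev 3: PC=4 idx=1 pred=N actual=N -> ctr[1]=0
Ev 4: PC=6 idx=0 pred=T actual=T -> ctr[0]=3
Ev 5: PC=4 idx=1 pred=N actual=T -> ctr[1]=1
Ev 6: PC=4 idx=1 pred=N actual=T -> ctr[1]=2
Ev 7: PC=4 idx=1 pred=T actual=T -> ctr[1]=3
Ev 8: PC=4 idx=1 pred=T actual=T -> ctr[1]=3
Ev 9: PC=6 idx=0 pred=T actual=T -> ctr[0]=3

Answer: N N N T N N T T T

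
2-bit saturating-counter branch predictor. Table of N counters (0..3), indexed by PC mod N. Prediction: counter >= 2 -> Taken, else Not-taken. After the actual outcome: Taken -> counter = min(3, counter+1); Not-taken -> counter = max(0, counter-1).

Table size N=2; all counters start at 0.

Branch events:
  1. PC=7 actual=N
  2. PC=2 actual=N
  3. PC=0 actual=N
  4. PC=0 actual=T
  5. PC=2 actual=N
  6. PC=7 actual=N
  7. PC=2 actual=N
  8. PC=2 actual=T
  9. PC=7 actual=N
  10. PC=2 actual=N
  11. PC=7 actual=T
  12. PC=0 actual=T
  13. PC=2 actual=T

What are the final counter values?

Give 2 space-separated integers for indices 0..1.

Answer: 2 1

Derivation:
Ev 1: PC=7 idx=1 pred=N actual=N -> ctr[1]=0
Ev 2: PC=2 idx=0 pred=N actual=N -> ctr[0]=0
Ev 3: PC=0 idx=0 pred=N actual=N -> ctr[0]=0
Ev 4: PC=0 idx=0 pred=N actual=T -> ctr[0]=1
Ev 5: PC=2 idx=0 pred=N actual=N -> ctr[0]=0
Ev 6: PC=7 idx=1 pred=N actual=N -> ctr[1]=0
Ev 7: PC=2 idx=0 pred=N actual=N -> ctr[0]=0
Ev 8: PC=2 idx=0 pred=N actual=T -> ctr[0]=1
Ev 9: PC=7 idx=1 pred=N actual=N -> ctr[1]=0
Ev 10: PC=2 idx=0 pred=N actual=N -> ctr[0]=0
Ev 11: PC=7 idx=1 pred=N actual=T -> ctr[1]=1
Ev 12: PC=0 idx=0 pred=N actual=T -> ctr[0]=1
Ev 13: PC=2 idx=0 pred=N actual=T -> ctr[0]=2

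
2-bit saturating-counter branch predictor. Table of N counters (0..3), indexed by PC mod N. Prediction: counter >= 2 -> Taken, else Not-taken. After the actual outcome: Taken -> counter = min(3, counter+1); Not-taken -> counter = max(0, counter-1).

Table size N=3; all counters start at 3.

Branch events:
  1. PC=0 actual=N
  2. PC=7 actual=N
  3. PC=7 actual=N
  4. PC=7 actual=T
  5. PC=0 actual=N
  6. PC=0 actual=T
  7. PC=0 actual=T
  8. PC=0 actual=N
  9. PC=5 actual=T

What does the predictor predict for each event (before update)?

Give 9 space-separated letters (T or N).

Ev 1: PC=0 idx=0 pred=T actual=N -> ctr[0]=2
Ev 2: PC=7 idx=1 pred=T actual=N -> ctr[1]=2
Ev 3: PC=7 idx=1 pred=T actual=N -> ctr[1]=1
Ev 4: PC=7 idx=1 pred=N actual=T -> ctr[1]=2
Ev 5: PC=0 idx=0 pred=T actual=N -> ctr[0]=1
Ev 6: PC=0 idx=0 pred=N actual=T -> ctr[0]=2
Ev 7: PC=0 idx=0 pred=T actual=T -> ctr[0]=3
Ev 8: PC=0 idx=0 pred=T actual=N -> ctr[0]=2
Ev 9: PC=5 idx=2 pred=T actual=T -> ctr[2]=3

Answer: T T T N T N T T T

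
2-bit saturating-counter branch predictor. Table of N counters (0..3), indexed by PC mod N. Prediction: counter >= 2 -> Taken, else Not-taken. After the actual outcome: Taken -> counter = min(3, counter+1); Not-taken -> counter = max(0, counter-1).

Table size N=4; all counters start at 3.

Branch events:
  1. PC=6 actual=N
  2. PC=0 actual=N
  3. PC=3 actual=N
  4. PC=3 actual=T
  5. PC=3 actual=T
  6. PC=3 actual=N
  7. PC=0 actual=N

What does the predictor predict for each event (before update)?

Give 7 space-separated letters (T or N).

Ev 1: PC=6 idx=2 pred=T actual=N -> ctr[2]=2
Ev 2: PC=0 idx=0 pred=T actual=N -> ctr[0]=2
Ev 3: PC=3 idx=3 pred=T actual=N -> ctr[3]=2
Ev 4: PC=3 idx=3 pred=T actual=T -> ctr[3]=3
Ev 5: PC=3 idx=3 pred=T actual=T -> ctr[3]=3
Ev 6: PC=3 idx=3 pred=T actual=N -> ctr[3]=2
Ev 7: PC=0 idx=0 pred=T actual=N -> ctr[0]=1

Answer: T T T T T T T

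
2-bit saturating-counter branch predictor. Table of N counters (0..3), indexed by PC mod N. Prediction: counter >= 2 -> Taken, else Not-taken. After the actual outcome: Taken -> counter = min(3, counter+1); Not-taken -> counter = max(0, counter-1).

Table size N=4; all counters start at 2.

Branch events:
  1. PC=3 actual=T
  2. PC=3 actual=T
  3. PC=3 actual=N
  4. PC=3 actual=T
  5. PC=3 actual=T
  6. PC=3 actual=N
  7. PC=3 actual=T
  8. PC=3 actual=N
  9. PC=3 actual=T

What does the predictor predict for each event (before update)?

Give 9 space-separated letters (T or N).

Ev 1: PC=3 idx=3 pred=T actual=T -> ctr[3]=3
Ev 2: PC=3 idx=3 pred=T actual=T -> ctr[3]=3
Ev 3: PC=3 idx=3 pred=T actual=N -> ctr[3]=2
Ev 4: PC=3 idx=3 pred=T actual=T -> ctr[3]=3
Ev 5: PC=3 idx=3 pred=T actual=T -> ctr[3]=3
Ev 6: PC=3 idx=3 pred=T actual=N -> ctr[3]=2
Ev 7: PC=3 idx=3 pred=T actual=T -> ctr[3]=3
Ev 8: PC=3 idx=3 pred=T actual=N -> ctr[3]=2
Ev 9: PC=3 idx=3 pred=T actual=T -> ctr[3]=3

Answer: T T T T T T T T T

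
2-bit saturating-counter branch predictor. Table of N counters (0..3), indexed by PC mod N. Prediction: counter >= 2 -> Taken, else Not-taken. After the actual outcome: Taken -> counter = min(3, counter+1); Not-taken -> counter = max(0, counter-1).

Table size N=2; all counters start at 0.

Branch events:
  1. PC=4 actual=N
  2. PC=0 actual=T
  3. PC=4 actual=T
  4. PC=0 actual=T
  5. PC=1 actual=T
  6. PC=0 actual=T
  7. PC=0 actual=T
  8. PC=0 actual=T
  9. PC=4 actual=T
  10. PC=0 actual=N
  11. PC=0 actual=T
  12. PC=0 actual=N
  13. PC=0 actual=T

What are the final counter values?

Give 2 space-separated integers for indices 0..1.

Answer: 3 1

Derivation:
Ev 1: PC=4 idx=0 pred=N actual=N -> ctr[0]=0
Ev 2: PC=0 idx=0 pred=N actual=T -> ctr[0]=1
Ev 3: PC=4 idx=0 pred=N actual=T -> ctr[0]=2
Ev 4: PC=0 idx=0 pred=T actual=T -> ctr[0]=3
Ev 5: PC=1 idx=1 pred=N actual=T -> ctr[1]=1
Ev 6: PC=0 idx=0 pred=T actual=T -> ctr[0]=3
Ev 7: PC=0 idx=0 pred=T actual=T -> ctr[0]=3
Ev 8: PC=0 idx=0 pred=T actual=T -> ctr[0]=3
Ev 9: PC=4 idx=0 pred=T actual=T -> ctr[0]=3
Ev 10: PC=0 idx=0 pred=T actual=N -> ctr[0]=2
Ev 11: PC=0 idx=0 pred=T actual=T -> ctr[0]=3
Ev 12: PC=0 idx=0 pred=T actual=N -> ctr[0]=2
Ev 13: PC=0 idx=0 pred=T actual=T -> ctr[0]=3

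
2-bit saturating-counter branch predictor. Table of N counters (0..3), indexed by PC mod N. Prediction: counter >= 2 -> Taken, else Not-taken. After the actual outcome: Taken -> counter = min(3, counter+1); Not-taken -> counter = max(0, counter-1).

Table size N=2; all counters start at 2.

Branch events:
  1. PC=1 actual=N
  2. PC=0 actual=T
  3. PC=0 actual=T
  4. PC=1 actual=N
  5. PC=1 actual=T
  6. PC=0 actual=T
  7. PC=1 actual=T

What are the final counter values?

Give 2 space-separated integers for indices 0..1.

Ev 1: PC=1 idx=1 pred=T actual=N -> ctr[1]=1
Ev 2: PC=0 idx=0 pred=T actual=T -> ctr[0]=3
Ev 3: PC=0 idx=0 pred=T actual=T -> ctr[0]=3
Ev 4: PC=1 idx=1 pred=N actual=N -> ctr[1]=0
Ev 5: PC=1 idx=1 pred=N actual=T -> ctr[1]=1
Ev 6: PC=0 idx=0 pred=T actual=T -> ctr[0]=3
Ev 7: PC=1 idx=1 pred=N actual=T -> ctr[1]=2

Answer: 3 2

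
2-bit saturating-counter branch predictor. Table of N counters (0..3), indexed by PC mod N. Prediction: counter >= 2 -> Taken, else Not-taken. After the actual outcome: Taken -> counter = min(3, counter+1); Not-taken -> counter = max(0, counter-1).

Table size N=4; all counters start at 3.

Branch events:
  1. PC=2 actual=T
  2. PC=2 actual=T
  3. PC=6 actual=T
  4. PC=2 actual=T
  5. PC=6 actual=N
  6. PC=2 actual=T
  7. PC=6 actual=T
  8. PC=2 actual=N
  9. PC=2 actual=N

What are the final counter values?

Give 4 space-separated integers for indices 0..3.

Ev 1: PC=2 idx=2 pred=T actual=T -> ctr[2]=3
Ev 2: PC=2 idx=2 pred=T actual=T -> ctr[2]=3
Ev 3: PC=6 idx=2 pred=T actual=T -> ctr[2]=3
Ev 4: PC=2 idx=2 pred=T actual=T -> ctr[2]=3
Ev 5: PC=6 idx=2 pred=T actual=N -> ctr[2]=2
Ev 6: PC=2 idx=2 pred=T actual=T -> ctr[2]=3
Ev 7: PC=6 idx=2 pred=T actual=T -> ctr[2]=3
Ev 8: PC=2 idx=2 pred=T actual=N -> ctr[2]=2
Ev 9: PC=2 idx=2 pred=T actual=N -> ctr[2]=1

Answer: 3 3 1 3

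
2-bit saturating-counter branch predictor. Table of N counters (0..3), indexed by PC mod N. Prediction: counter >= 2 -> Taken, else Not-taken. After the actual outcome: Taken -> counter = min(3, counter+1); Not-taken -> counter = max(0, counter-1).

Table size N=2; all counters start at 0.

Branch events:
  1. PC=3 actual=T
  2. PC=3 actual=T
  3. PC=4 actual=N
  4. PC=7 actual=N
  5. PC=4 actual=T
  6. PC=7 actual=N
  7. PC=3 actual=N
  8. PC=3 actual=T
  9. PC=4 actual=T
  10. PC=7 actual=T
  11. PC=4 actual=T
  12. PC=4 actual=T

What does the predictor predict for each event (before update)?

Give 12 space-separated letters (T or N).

Answer: N N N T N N N N N N T T

Derivation:
Ev 1: PC=3 idx=1 pred=N actual=T -> ctr[1]=1
Ev 2: PC=3 idx=1 pred=N actual=T -> ctr[1]=2
Ev 3: PC=4 idx=0 pred=N actual=N -> ctr[0]=0
Ev 4: PC=7 idx=1 pred=T actual=N -> ctr[1]=1
Ev 5: PC=4 idx=0 pred=N actual=T -> ctr[0]=1
Ev 6: PC=7 idx=1 pred=N actual=N -> ctr[1]=0
Ev 7: PC=3 idx=1 pred=N actual=N -> ctr[1]=0
Ev 8: PC=3 idx=1 pred=N actual=T -> ctr[1]=1
Ev 9: PC=4 idx=0 pred=N actual=T -> ctr[0]=2
Ev 10: PC=7 idx=1 pred=N actual=T -> ctr[1]=2
Ev 11: PC=4 idx=0 pred=T actual=T -> ctr[0]=3
Ev 12: PC=4 idx=0 pred=T actual=T -> ctr[0]=3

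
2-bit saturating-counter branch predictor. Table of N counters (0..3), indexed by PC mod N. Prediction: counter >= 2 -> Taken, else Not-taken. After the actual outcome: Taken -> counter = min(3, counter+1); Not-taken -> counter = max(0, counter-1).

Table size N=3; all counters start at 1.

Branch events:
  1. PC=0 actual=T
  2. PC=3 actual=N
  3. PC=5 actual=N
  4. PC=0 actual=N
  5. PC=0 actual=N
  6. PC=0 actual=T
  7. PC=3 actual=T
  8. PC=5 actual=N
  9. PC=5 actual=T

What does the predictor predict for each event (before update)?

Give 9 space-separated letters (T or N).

Answer: N T N N N N N N N

Derivation:
Ev 1: PC=0 idx=0 pred=N actual=T -> ctr[0]=2
Ev 2: PC=3 idx=0 pred=T actual=N -> ctr[0]=1
Ev 3: PC=5 idx=2 pred=N actual=N -> ctr[2]=0
Ev 4: PC=0 idx=0 pred=N actual=N -> ctr[0]=0
Ev 5: PC=0 idx=0 pred=N actual=N -> ctr[0]=0
Ev 6: PC=0 idx=0 pred=N actual=T -> ctr[0]=1
Ev 7: PC=3 idx=0 pred=N actual=T -> ctr[0]=2
Ev 8: PC=5 idx=2 pred=N actual=N -> ctr[2]=0
Ev 9: PC=5 idx=2 pred=N actual=T -> ctr[2]=1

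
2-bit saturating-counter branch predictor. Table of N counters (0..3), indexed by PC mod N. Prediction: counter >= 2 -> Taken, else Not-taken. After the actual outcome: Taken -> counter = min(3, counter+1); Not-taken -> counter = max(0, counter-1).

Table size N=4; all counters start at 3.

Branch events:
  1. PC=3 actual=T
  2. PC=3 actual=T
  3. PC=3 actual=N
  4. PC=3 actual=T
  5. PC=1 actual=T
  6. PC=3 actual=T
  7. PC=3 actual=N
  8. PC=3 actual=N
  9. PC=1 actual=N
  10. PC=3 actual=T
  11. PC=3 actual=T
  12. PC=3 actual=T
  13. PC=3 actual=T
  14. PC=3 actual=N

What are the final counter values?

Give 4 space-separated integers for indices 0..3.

Answer: 3 2 3 2

Derivation:
Ev 1: PC=3 idx=3 pred=T actual=T -> ctr[3]=3
Ev 2: PC=3 idx=3 pred=T actual=T -> ctr[3]=3
Ev 3: PC=3 idx=3 pred=T actual=N -> ctr[3]=2
Ev 4: PC=3 idx=3 pred=T actual=T -> ctr[3]=3
Ev 5: PC=1 idx=1 pred=T actual=T -> ctr[1]=3
Ev 6: PC=3 idx=3 pred=T actual=T -> ctr[3]=3
Ev 7: PC=3 idx=3 pred=T actual=N -> ctr[3]=2
Ev 8: PC=3 idx=3 pred=T actual=N -> ctr[3]=1
Ev 9: PC=1 idx=1 pred=T actual=N -> ctr[1]=2
Ev 10: PC=3 idx=3 pred=N actual=T -> ctr[3]=2
Ev 11: PC=3 idx=3 pred=T actual=T -> ctr[3]=3
Ev 12: PC=3 idx=3 pred=T actual=T -> ctr[3]=3
Ev 13: PC=3 idx=3 pred=T actual=T -> ctr[3]=3
Ev 14: PC=3 idx=3 pred=T actual=N -> ctr[3]=2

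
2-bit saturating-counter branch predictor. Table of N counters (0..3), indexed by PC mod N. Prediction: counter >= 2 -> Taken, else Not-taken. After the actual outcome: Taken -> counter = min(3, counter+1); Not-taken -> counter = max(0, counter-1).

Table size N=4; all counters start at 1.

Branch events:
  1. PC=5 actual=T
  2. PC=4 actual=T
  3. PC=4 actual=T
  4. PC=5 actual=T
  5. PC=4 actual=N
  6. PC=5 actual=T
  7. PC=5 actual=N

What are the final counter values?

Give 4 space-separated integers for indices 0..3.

Answer: 2 2 1 1

Derivation:
Ev 1: PC=5 idx=1 pred=N actual=T -> ctr[1]=2
Ev 2: PC=4 idx=0 pred=N actual=T -> ctr[0]=2
Ev 3: PC=4 idx=0 pred=T actual=T -> ctr[0]=3
Ev 4: PC=5 idx=1 pred=T actual=T -> ctr[1]=3
Ev 5: PC=4 idx=0 pred=T actual=N -> ctr[0]=2
Ev 6: PC=5 idx=1 pred=T actual=T -> ctr[1]=3
Ev 7: PC=5 idx=1 pred=T actual=N -> ctr[1]=2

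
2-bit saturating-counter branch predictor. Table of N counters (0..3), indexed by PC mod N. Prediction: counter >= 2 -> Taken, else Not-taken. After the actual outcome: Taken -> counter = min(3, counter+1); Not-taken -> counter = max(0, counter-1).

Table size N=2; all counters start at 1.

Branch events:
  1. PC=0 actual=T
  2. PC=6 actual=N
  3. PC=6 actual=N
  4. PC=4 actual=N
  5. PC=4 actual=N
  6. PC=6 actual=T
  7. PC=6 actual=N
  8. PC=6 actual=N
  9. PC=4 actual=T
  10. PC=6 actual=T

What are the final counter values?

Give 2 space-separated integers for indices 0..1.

Answer: 2 1

Derivation:
Ev 1: PC=0 idx=0 pred=N actual=T -> ctr[0]=2
Ev 2: PC=6 idx=0 pred=T actual=N -> ctr[0]=1
Ev 3: PC=6 idx=0 pred=N actual=N -> ctr[0]=0
Ev 4: PC=4 idx=0 pred=N actual=N -> ctr[0]=0
Ev 5: PC=4 idx=0 pred=N actual=N -> ctr[0]=0
Ev 6: PC=6 idx=0 pred=N actual=T -> ctr[0]=1
Ev 7: PC=6 idx=0 pred=N actual=N -> ctr[0]=0
Ev 8: PC=6 idx=0 pred=N actual=N -> ctr[0]=0
Ev 9: PC=4 idx=0 pred=N actual=T -> ctr[0]=1
Ev 10: PC=6 idx=0 pred=N actual=T -> ctr[0]=2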